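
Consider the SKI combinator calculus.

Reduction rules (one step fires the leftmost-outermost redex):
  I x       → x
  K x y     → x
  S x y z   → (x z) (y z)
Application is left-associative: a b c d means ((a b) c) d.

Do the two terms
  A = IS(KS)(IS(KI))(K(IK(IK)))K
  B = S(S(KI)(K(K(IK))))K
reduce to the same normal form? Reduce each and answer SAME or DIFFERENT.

Answer: SAME — A ⇓ S(S(KI)(K(KK)))K, B ⇓ S(S(KI)(K(KK)))K

Reduction:
Term A:
  start: IS(KS)(IS(KI))(K(IK(IK)))K
  [1] S(KS)(IS(KI))(K(IK(IK)))K
  [2] KS(K(IK(IK)))(IS(KI)(K(IK(IK))))K
  [3] S(IS(KI)(K(IK(IK))))K
  [4] S(S(KI)(K(IK(IK))))K
  [5] S(S(KI)(K(K(IK))))K
  [6] S(S(KI)(K(KK)))K

Term B:
  start: S(S(KI)(K(K(IK))))K
  [1] S(S(KI)(K(KK)))K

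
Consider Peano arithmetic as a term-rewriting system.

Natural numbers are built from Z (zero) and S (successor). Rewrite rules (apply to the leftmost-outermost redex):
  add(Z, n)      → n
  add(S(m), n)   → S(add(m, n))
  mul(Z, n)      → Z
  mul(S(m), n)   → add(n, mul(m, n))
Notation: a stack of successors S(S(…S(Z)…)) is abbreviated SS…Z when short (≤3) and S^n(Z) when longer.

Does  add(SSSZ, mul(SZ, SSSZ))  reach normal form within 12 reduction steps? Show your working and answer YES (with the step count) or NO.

  start: add(SSSZ, mul(SZ, SSSZ))
  →1  S(add(SSZ, mul(SZ, SSSZ)))
  →2  S(S(add(SZ, mul(SZ, SSSZ))))
  →3  S(S(S(add(Z, mul(SZ, SSSZ)))))
  →4  S(S(S(mul(SZ, SSSZ))))
  →5  S(S(S(add(SSSZ, mul(Z, SSSZ)))))
  →6  S(S(S(S(add(SSZ, mul(Z, SSSZ))))))
  →7  S(S(S(S(S(add(SZ, mul(Z, SSSZ)))))))
  →8  S(S(S(S(S(S(add(Z, mul(Z, SSSZ))))))))
  →9  S(S(S(S(S(S(mul(Z, SSSZ)))))))
  →10  S^6(Z)

Answer: YES — reaches normal form S^6(Z) in 10 ≤ 12 steps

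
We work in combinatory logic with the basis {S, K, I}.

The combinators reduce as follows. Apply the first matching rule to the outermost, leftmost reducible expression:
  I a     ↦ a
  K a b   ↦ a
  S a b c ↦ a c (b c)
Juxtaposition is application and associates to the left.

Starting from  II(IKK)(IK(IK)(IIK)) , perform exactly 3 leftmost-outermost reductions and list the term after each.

Answer: after 3 steps: KK(IK(IK)(IIK))

Working:
  start: II(IKK)(IK(IK)(IIK))
  [1] I(IKK)(IK(IK)(IIK))
  [2] IKK(IK(IK)(IIK))
  [3] KK(IK(IK)(IIK))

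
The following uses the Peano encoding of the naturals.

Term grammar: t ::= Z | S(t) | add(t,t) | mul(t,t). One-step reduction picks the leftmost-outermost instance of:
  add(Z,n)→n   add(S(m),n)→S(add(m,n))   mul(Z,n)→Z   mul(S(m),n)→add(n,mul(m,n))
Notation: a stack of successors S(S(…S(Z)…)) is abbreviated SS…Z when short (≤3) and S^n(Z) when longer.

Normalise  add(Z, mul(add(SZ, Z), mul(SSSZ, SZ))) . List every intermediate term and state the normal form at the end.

Answer: normal form = SSSZ  (in 19 steps)

Derivation:
  start: add(Z, mul(add(SZ, Z), mul(SSSZ, SZ)))
  [1] mul(add(SZ, Z), mul(SSSZ, SZ))
  [2] mul(S(add(Z, Z)), mul(SSSZ, SZ))
  [3] add(mul(SSSZ, SZ), mul(add(Z, Z), mul(SSSZ, SZ)))
  [4] add(add(SZ, mul(SSZ, SZ)), mul(add(Z, Z), mul(SSSZ, SZ)))
  [5] add(S(add(Z, mul(SSZ, SZ))), mul(add(Z, Z), mul(SSSZ, SZ)))
  [6] S(add(add(Z, mul(SSZ, SZ)), mul(add(Z, Z), mul(SSSZ, SZ))))
  [7] S(add(mul(SSZ, SZ), mul(add(Z, Z), mul(SSSZ, SZ))))
  [8] S(add(add(SZ, mul(SZ, SZ)), mul(add(Z, Z), mul(SSSZ, SZ))))
  [9] S(add(S(add(Z, mul(SZ, SZ))), mul(add(Z, Z), mul(SSSZ, SZ))))
  [10] S(S(add(add(Z, mul(SZ, SZ)), mul(add(Z, Z), mul(SSSZ, SZ)))))
  [11] S(S(add(mul(SZ, SZ), mul(add(Z, Z), mul(SSSZ, SZ)))))
  [12] S(S(add(add(SZ, mul(Z, SZ)), mul(add(Z, Z), mul(SSSZ, SZ)))))
  [13] S(S(add(S(add(Z, mul(Z, SZ))), mul(add(Z, Z), mul(SSSZ, SZ)))))
  [14] S(S(S(add(add(Z, mul(Z, SZ)), mul(add(Z, Z), mul(SSSZ, SZ))))))
  [15] S(S(S(add(mul(Z, SZ), mul(add(Z, Z), mul(SSSZ, SZ))))))
  [16] S(S(S(add(Z, mul(add(Z, Z), mul(SSSZ, SZ))))))
  [17] S(S(S(mul(add(Z, Z), mul(SSSZ, SZ)))))
  [18] S(S(S(mul(Z, mul(SSSZ, SZ)))))
  [19] SSSZ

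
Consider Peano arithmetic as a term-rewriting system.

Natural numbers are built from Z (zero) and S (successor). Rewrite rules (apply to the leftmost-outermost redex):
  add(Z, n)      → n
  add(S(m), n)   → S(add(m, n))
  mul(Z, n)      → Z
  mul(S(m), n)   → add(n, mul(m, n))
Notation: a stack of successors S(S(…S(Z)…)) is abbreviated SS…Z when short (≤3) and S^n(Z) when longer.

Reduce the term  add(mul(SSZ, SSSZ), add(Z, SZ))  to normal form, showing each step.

  start: add(mul(SSZ, SSSZ), add(Z, SZ))
  [1] add(add(SSSZ, mul(SZ, SSSZ)), add(Z, SZ))
  [2] add(S(add(SSZ, mul(SZ, SSSZ))), add(Z, SZ))
  [3] S(add(add(SSZ, mul(SZ, SSSZ)), add(Z, SZ)))
  [4] S(add(S(add(SZ, mul(SZ, SSSZ))), add(Z, SZ)))
  [5] S(S(add(add(SZ, mul(SZ, SSSZ)), add(Z, SZ))))
  [6] S(S(add(S(add(Z, mul(SZ, SSSZ))), add(Z, SZ))))
  [7] S(S(S(add(add(Z, mul(SZ, SSSZ)), add(Z, SZ)))))
  [8] S(S(S(add(mul(SZ, SSSZ), add(Z, SZ)))))
  [9] S(S(S(add(add(SSSZ, mul(Z, SSSZ)), add(Z, SZ)))))
  [10] S(S(S(add(S(add(SSZ, mul(Z, SSSZ))), add(Z, SZ)))))
  [11] S(S(S(S(add(add(SSZ, mul(Z, SSSZ)), add(Z, SZ))))))
  [12] S(S(S(S(add(S(add(SZ, mul(Z, SSSZ))), add(Z, SZ))))))
  [13] S(S(S(S(S(add(add(SZ, mul(Z, SSSZ)), add(Z, SZ)))))))
  [14] S(S(S(S(S(add(S(add(Z, mul(Z, SSSZ))), add(Z, SZ)))))))
  [15] S(S(S(S(S(S(add(add(Z, mul(Z, SSSZ)), add(Z, SZ))))))))
  [16] S(S(S(S(S(S(add(mul(Z, SSSZ), add(Z, SZ))))))))
  [17] S(S(S(S(S(S(add(Z, add(Z, SZ))))))))
  [18] S(S(S(S(S(S(add(Z, SZ)))))))
  [19] S^7(Z)

Answer: normal form = S^7(Z)  (in 19 steps)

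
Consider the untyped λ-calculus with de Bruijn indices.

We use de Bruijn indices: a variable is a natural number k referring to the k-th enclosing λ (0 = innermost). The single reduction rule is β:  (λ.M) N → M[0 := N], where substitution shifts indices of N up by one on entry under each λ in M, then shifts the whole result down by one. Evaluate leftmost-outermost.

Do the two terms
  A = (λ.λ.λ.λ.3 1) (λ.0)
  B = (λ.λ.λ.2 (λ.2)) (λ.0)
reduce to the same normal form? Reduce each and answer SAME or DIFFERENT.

Answer: DIFFERENT — A ⇓ λ.λ.λ.1, B ⇓ λ.λ.λ.2

Reduction:
Term A:
  start: (λ.λ.λ.λ.3 1) (λ.0)
  →1  λ.λ.λ.(λ.0) 1
  →2  λ.λ.λ.1

Term B:
  start: (λ.λ.λ.2 (λ.2)) (λ.0)
  →1  λ.λ.(λ.0) (λ.2)
  →2  λ.λ.λ.2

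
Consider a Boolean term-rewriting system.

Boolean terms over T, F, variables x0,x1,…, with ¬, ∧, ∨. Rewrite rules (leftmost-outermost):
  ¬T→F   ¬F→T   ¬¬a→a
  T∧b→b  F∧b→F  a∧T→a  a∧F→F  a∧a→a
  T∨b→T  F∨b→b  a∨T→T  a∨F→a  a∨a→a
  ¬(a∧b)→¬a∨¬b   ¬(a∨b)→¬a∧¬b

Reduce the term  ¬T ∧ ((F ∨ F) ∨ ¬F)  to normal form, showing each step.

Answer: normal form = F  (in 2 steps)

Reduction:
  start: ¬T ∧ ((F ∨ F) ∨ ¬F)
  →1  F ∧ ((F ∨ F) ∨ ¬F)
  →2  F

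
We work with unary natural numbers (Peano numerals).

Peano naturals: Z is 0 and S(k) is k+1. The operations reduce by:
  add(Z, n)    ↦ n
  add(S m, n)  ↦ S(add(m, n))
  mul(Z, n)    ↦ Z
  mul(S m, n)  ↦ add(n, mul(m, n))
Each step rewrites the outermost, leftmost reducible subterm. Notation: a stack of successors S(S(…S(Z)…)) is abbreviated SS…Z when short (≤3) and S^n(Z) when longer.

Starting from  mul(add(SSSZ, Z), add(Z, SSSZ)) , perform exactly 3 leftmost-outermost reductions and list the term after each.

Answer: after 3 steps: add(SSSZ, mul(add(SSZ, Z), add(Z, SSSZ)))

Working:
  start: mul(add(SSSZ, Z), add(Z, SSSZ))
  [1] mul(S(add(SSZ, Z)), add(Z, SSSZ))
  [2] add(add(Z, SSSZ), mul(add(SSZ, Z), add(Z, SSSZ)))
  [3] add(SSSZ, mul(add(SSZ, Z), add(Z, SSSZ)))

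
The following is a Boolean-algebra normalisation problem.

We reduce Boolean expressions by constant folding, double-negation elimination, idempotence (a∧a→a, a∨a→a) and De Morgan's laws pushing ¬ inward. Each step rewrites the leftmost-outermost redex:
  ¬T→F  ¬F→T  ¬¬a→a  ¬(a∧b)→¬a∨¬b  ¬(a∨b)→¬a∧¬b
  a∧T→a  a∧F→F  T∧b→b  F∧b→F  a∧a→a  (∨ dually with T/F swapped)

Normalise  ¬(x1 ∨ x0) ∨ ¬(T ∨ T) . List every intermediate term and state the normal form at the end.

  start: ¬(x1 ∨ x0) ∨ ¬(T ∨ T)
  step 1: (¬x1 ∧ ¬x0) ∨ ¬(T ∨ T)
  step 2: (¬x1 ∧ ¬x0) ∨ (¬T ∧ ¬T)
  step 3: (¬x1 ∧ ¬x0) ∨ ¬T
  step 4: (¬x1 ∧ ¬x0) ∨ F
  step 5: ¬x1 ∧ ¬x0

Answer: normal form = ¬x1 ∧ ¬x0  (in 5 steps)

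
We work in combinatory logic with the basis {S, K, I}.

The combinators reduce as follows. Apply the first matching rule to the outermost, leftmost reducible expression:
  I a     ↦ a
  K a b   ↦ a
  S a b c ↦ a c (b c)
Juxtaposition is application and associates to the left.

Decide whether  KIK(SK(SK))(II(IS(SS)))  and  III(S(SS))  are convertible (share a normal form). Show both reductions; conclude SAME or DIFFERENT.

Answer: SAME — A ⇓ S(SS), B ⇓ S(SS)

Working:
Term A:
  start: KIK(SK(SK))(II(IS(SS)))
  →1  I(SK(SK))(II(IS(SS)))
  →2  SK(SK)(II(IS(SS)))
  →3  K(II(IS(SS)))(SK(II(IS(SS))))
  →4  II(IS(SS))
  →5  I(IS(SS))
  →6  IS(SS)
  →7  S(SS)

Term B:
  start: III(S(SS))
  →1  II(S(SS))
  →2  I(S(SS))
  →3  S(SS)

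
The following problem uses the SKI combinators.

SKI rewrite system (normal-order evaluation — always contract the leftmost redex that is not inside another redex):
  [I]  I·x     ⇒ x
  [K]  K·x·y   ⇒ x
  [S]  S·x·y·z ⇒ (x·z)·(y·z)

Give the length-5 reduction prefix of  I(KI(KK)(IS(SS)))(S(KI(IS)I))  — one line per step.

  start: I(KI(KK)(IS(SS)))(S(KI(IS)I))
  [1] KI(KK)(IS(SS))(S(KI(IS)I))
  [2] I(IS(SS))(S(KI(IS)I))
  [3] IS(SS)(S(KI(IS)I))
  [4] S(SS)(S(KI(IS)I))
  [5] S(SS)(S(II))

Answer: after 5 steps: S(SS)(S(II))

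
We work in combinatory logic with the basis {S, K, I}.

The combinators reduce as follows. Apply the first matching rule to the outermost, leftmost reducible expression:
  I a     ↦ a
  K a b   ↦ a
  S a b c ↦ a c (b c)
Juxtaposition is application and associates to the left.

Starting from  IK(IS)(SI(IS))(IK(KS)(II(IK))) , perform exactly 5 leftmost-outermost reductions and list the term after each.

  start: IK(IS)(SI(IS))(IK(KS)(II(IK)))
  [1] K(IS)(SI(IS))(IK(KS)(II(IK)))
  [2] IS(IK(KS)(II(IK)))
  [3] S(IK(KS)(II(IK)))
  [4] S(K(KS)(II(IK)))
  [5] S(KS)

Answer: after 5 steps: S(KS)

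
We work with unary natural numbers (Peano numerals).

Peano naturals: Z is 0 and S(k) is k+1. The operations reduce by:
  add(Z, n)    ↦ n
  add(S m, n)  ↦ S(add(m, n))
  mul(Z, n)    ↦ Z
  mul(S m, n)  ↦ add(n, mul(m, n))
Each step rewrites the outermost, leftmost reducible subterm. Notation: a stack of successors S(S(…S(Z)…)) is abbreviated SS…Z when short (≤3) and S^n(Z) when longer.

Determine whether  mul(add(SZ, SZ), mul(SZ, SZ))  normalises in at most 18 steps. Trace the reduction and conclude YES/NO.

  start: mul(add(SZ, SZ), mul(SZ, SZ))
  [1] mul(S(add(Z, SZ)), mul(SZ, SZ))
  [2] add(mul(SZ, SZ), mul(add(Z, SZ), mul(SZ, SZ)))
  [3] add(add(SZ, mul(Z, SZ)), mul(add(Z, SZ), mul(SZ, SZ)))
  [4] add(S(add(Z, mul(Z, SZ))), mul(add(Z, SZ), mul(SZ, SZ)))
  [5] S(add(add(Z, mul(Z, SZ)), mul(add(Z, SZ), mul(SZ, SZ))))
  [6] S(add(mul(Z, SZ), mul(add(Z, SZ), mul(SZ, SZ))))
  [7] S(add(Z, mul(add(Z, SZ), mul(SZ, SZ))))
  [8] S(mul(add(Z, SZ), mul(SZ, SZ)))
  [9] S(mul(SZ, mul(SZ, SZ)))
  [10] S(add(mul(SZ, SZ), mul(Z, mul(SZ, SZ))))
  [11] S(add(add(SZ, mul(Z, SZ)), mul(Z, mul(SZ, SZ))))
  [12] S(add(S(add(Z, mul(Z, SZ))), mul(Z, mul(SZ, SZ))))
  [13] S(S(add(add(Z, mul(Z, SZ)), mul(Z, mul(SZ, SZ)))))
  [14] S(S(add(mul(Z, SZ), mul(Z, mul(SZ, SZ)))))
  [15] S(S(add(Z, mul(Z, mul(SZ, SZ)))))
  [16] S(S(mul(Z, mul(SZ, SZ))))
  [17] SSZ

Answer: YES — reaches normal form SSZ in 17 ≤ 18 steps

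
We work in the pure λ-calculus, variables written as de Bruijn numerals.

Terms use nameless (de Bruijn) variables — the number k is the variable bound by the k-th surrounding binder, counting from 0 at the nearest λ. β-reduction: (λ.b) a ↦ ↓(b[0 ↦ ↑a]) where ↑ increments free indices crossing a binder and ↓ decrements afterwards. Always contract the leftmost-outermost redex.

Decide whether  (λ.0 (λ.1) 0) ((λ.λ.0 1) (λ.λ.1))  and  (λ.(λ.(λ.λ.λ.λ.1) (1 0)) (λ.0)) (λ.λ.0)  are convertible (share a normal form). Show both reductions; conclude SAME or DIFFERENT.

Term A:
  start: (λ.0 (λ.1) 0) ((λ.λ.0 1) (λ.λ.1))
  [1] (λ.λ.0 1) (λ.λ.1) (λ.(λ.λ.0 1) (λ.λ.1)) ((λ.λ.0 1) (λ.λ.1))
  [2] (λ.0 (λ.λ.1)) (λ.(λ.λ.0 1) (λ.λ.1)) ((λ.λ.0 1) (λ.λ.1))
  [3] (λ.(λ.λ.0 1) (λ.λ.1)) (λ.λ.1) ((λ.λ.0 1) (λ.λ.1))
  [4] (λ.λ.0 1) (λ.λ.1) ((λ.λ.0 1) (λ.λ.1))
  [5] (λ.0 (λ.λ.1)) ((λ.λ.0 1) (λ.λ.1))
  [6] (λ.λ.0 1) (λ.λ.1) (λ.λ.1)
  [7] (λ.0 (λ.λ.1)) (λ.λ.1)
  [8] (λ.λ.1) (λ.λ.1)
  [9] λ.λ.λ.1

Term B:
  start: (λ.(λ.(λ.λ.λ.λ.1) (1 0)) (λ.0)) (λ.λ.0)
  [1] (λ.(λ.λ.λ.λ.1) ((λ.λ.0) 0)) (λ.0)
  [2] (λ.λ.λ.λ.1) ((λ.λ.0) (λ.0))
  [3] λ.λ.λ.1

Answer: SAME — A ⇓ λ.λ.λ.1, B ⇓ λ.λ.λ.1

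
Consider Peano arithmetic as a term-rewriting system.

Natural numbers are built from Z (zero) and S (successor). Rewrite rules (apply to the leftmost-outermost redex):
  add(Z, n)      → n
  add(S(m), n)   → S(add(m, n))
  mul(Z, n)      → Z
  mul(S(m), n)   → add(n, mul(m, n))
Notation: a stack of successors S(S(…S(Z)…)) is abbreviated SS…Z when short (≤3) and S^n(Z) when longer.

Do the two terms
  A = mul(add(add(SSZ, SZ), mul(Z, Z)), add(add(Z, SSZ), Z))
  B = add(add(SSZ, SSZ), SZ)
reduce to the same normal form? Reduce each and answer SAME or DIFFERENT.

Term A:
  start: mul(add(add(SSZ, SZ), mul(Z, Z)), add(add(Z, SSZ), Z))
  [1] mul(add(S(add(SZ, SZ)), mul(Z, Z)), add(add(Z, SSZ), Z))
  [2] mul(S(add(add(SZ, SZ), mul(Z, Z))), add(add(Z, SSZ), Z))
  [3] add(add(add(Z, SSZ), Z), mul(add(add(SZ, SZ), mul(Z, Z)), add(add(Z, SSZ), Z)))
  [4] add(add(SSZ, Z), mul(add(add(SZ, SZ), mul(Z, Z)), add(add(Z, SSZ), Z)))
  [5] add(S(add(SZ, Z)), mul(add(add(SZ, SZ), mul(Z, Z)), add(add(Z, SSZ), Z)))
  [6] S(add(add(SZ, Z), mul(add(add(SZ, SZ), mul(Z, Z)), add(add(Z, SSZ), Z))))
  [7] S(add(S(add(Z, Z)), mul(add(add(SZ, SZ), mul(Z, Z)), add(add(Z, SSZ), Z))))
  [8] S(S(add(add(Z, Z), mul(add(add(SZ, SZ), mul(Z, Z)), add(add(Z, SSZ), Z)))))
  [9] S(S(add(Z, mul(add(add(SZ, SZ), mul(Z, Z)), add(add(Z, SSZ), Z)))))
  [10] S(S(mul(add(add(SZ, SZ), mul(Z, Z)), add(add(Z, SSZ), Z))))
  [11] S(S(mul(add(S(add(Z, SZ)), mul(Z, Z)), add(add(Z, SSZ), Z))))
  [12] S(S(mul(S(add(add(Z, SZ), mul(Z, Z))), add(add(Z, SSZ), Z))))
  [13] S(S(add(add(add(Z, SSZ), Z), mul(add(add(Z, SZ), mul(Z, Z)), add(add(Z, SSZ), Z)))))
  [14] S(S(add(add(SSZ, Z), mul(add(add(Z, SZ), mul(Z, Z)), add(add(Z, SSZ), Z)))))
  [15] S(S(add(S(add(SZ, Z)), mul(add(add(Z, SZ), mul(Z, Z)), add(add(Z, SSZ), Z)))))
  [16] S(S(S(add(add(SZ, Z), mul(add(add(Z, SZ), mul(Z, Z)), add(add(Z, SSZ), Z))))))
  [17] S(S(S(add(S(add(Z, Z)), mul(add(add(Z, SZ), mul(Z, Z)), add(add(Z, SSZ), Z))))))
  [18] S(S(S(S(add(add(Z, Z), mul(add(add(Z, SZ), mul(Z, Z)), add(add(Z, SSZ), Z)))))))
  [19] S(S(S(S(add(Z, mul(add(add(Z, SZ), mul(Z, Z)), add(add(Z, SSZ), Z)))))))
  [20] S(S(S(S(mul(add(add(Z, SZ), mul(Z, Z)), add(add(Z, SSZ), Z))))))
  [21] S(S(S(S(mul(add(SZ, mul(Z, Z)), add(add(Z, SSZ), Z))))))
  [22] S(S(S(S(mul(S(add(Z, mul(Z, Z))), add(add(Z, SSZ), Z))))))
  [23] S(S(S(S(add(add(add(Z, SSZ), Z), mul(add(Z, mul(Z, Z)), add(add(Z, SSZ), Z)))))))
  [24] S(S(S(S(add(add(SSZ, Z), mul(add(Z, mul(Z, Z)), add(add(Z, SSZ), Z)))))))
  [25] S(S(S(S(add(S(add(SZ, Z)), mul(add(Z, mul(Z, Z)), add(add(Z, SSZ), Z)))))))
  [26] S(S(S(S(S(add(add(SZ, Z), mul(add(Z, mul(Z, Z)), add(add(Z, SSZ), Z))))))))
  [27] S(S(S(S(S(add(S(add(Z, Z)), mul(add(Z, mul(Z, Z)), add(add(Z, SSZ), Z))))))))
  [28] S(S(S(S(S(S(add(add(Z, Z), mul(add(Z, mul(Z, Z)), add(add(Z, SSZ), Z)))))))))
  [29] S(S(S(S(S(S(add(Z, mul(add(Z, mul(Z, Z)), add(add(Z, SSZ), Z)))))))))
  [30] S(S(S(S(S(S(mul(add(Z, mul(Z, Z)), add(add(Z, SSZ), Z))))))))
  [31] S(S(S(S(S(S(mul(mul(Z, Z), add(add(Z, SSZ), Z))))))))
  [32] S(S(S(S(S(S(mul(Z, add(add(Z, SSZ), Z))))))))
  [33] S^6(Z)

Term B:
  start: add(add(SSZ, SSZ), SZ)
  [1] add(S(add(SZ, SSZ)), SZ)
  [2] S(add(add(SZ, SSZ), SZ))
  [3] S(add(S(add(Z, SSZ)), SZ))
  [4] S(S(add(add(Z, SSZ), SZ)))
  [5] S(S(add(SSZ, SZ)))
  [6] S(S(S(add(SZ, SZ))))
  [7] S(S(S(S(add(Z, SZ)))))
  [8] S^5(Z)

Answer: DIFFERENT — A ⇓ S^6(Z), B ⇓ S^5(Z)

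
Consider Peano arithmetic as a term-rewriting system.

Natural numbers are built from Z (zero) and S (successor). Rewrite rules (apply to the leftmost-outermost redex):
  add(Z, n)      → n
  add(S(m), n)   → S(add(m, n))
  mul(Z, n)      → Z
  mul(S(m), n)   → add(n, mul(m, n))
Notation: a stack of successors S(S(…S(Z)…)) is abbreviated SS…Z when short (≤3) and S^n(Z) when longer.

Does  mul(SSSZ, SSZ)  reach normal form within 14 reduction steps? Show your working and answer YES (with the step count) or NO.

  start: mul(SSSZ, SSZ)
  →1  add(SSZ, mul(SSZ, SSZ))
  →2  S(add(SZ, mul(SSZ, SSZ)))
  →3  S(S(add(Z, mul(SSZ, SSZ))))
  →4  S(S(mul(SSZ, SSZ)))
  →5  S(S(add(SSZ, mul(SZ, SSZ))))
  →6  S(S(S(add(SZ, mul(SZ, SSZ)))))
  →7  S(S(S(S(add(Z, mul(SZ, SSZ))))))
  →8  S(S(S(S(mul(SZ, SSZ)))))
  →9  S(S(S(S(add(SSZ, mul(Z, SSZ))))))
  →10  S(S(S(S(S(add(SZ, mul(Z, SSZ)))))))
  →11  S(S(S(S(S(S(add(Z, mul(Z, SSZ))))))))
  →12  S(S(S(S(S(S(mul(Z, SSZ)))))))
  →13  S^6(Z)

Answer: YES — reaches normal form S^6(Z) in 13 ≤ 14 steps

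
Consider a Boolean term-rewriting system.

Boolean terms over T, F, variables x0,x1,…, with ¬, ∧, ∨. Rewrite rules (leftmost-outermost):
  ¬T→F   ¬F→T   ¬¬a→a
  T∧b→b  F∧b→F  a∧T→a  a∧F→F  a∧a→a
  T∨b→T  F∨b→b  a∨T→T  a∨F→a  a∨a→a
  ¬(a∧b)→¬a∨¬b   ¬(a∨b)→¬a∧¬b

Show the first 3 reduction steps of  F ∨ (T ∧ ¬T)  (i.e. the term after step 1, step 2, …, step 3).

Answer: after 3 steps: F

Reduction:
  start: F ∨ (T ∧ ¬T)
  step 1: T ∧ ¬T
  step 2: ¬T
  step 3: F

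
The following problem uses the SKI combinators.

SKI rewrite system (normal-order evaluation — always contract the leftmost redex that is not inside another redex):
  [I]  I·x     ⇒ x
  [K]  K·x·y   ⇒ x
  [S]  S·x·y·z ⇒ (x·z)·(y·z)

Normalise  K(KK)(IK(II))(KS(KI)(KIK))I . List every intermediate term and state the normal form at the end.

Answer: normal form = KI  (in 2 steps)

Reduction:
  start: K(KK)(IK(II))(KS(KI)(KIK))I
  [1] KK(KS(KI)(KIK))I
  [2] KI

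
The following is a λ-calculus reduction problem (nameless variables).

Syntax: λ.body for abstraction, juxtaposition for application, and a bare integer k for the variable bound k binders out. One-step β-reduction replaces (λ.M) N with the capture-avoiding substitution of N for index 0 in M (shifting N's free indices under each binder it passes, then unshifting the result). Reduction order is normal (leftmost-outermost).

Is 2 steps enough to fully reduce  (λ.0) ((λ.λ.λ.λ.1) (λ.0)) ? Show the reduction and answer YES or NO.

  start: (λ.0) ((λ.λ.λ.λ.1) (λ.0))
  step 1: (λ.λ.λ.λ.1) (λ.0)
  step 2: λ.λ.λ.1

Answer: YES — reaches normal form λ.λ.λ.1 in 2 ≤ 2 steps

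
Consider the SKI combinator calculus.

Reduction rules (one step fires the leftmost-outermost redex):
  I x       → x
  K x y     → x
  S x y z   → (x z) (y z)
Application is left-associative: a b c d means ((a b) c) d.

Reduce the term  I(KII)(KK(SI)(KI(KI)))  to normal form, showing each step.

Answer: normal form = KI  (in 5 steps)

Derivation:
  start: I(KII)(KK(SI)(KI(KI)))
  step 1: KII(KK(SI)(KI(KI)))
  step 2: I(KK(SI)(KI(KI)))
  step 3: KK(SI)(KI(KI))
  step 4: K(KI(KI))
  step 5: KI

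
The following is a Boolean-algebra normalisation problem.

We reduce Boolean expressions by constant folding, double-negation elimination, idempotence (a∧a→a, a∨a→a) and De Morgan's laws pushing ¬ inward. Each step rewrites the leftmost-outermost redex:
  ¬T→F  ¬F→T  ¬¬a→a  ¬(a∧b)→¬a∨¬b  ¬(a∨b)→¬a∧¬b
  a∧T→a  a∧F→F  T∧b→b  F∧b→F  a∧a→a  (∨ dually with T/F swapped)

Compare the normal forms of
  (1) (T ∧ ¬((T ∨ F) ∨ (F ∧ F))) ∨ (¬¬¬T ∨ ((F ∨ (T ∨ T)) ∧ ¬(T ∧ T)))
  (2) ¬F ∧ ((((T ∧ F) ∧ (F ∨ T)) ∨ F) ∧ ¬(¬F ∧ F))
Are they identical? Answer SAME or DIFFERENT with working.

Answer: SAME — A ⇓ F, B ⇓ F

Derivation:
Term A:
  start: (T ∧ ¬((T ∨ F) ∨ (F ∧ F))) ∨ (¬¬¬T ∨ ((F ∨ (T ∨ T)) ∧ ¬(T ∧ T)))
  [1] ¬((T ∨ F) ∨ (F ∧ F)) ∨ (¬¬¬T ∨ ((F ∨ (T ∨ T)) ∧ ¬(T ∧ T)))
  [2] (¬(T ∨ F) ∧ ¬(F ∧ F)) ∨ (¬¬¬T ∨ ((F ∨ (T ∨ T)) ∧ ¬(T ∧ T)))
  [3] ((¬T ∧ ¬F) ∧ ¬(F ∧ F)) ∨ (¬¬¬T ∨ ((F ∨ (T ∨ T)) ∧ ¬(T ∧ T)))
  [4] ((F ∧ ¬F) ∧ ¬(F ∧ F)) ∨ (¬¬¬T ∨ ((F ∨ (T ∨ T)) ∧ ¬(T ∧ T)))
  [5] (F ∧ ¬(F ∧ F)) ∨ (¬¬¬T ∨ ((F ∨ (T ∨ T)) ∧ ¬(T ∧ T)))
  [6] F ∨ (¬¬¬T ∨ ((F ∨ (T ∨ T)) ∧ ¬(T ∧ T)))
  [7] ¬¬¬T ∨ ((F ∨ (T ∨ T)) ∧ ¬(T ∧ T))
  [8] ¬T ∨ ((F ∨ (T ∨ T)) ∧ ¬(T ∧ T))
  [9] F ∨ ((F ∨ (T ∨ T)) ∧ ¬(T ∧ T))
  [10] (F ∨ (T ∨ T)) ∧ ¬(T ∧ T)
  [11] (T ∨ T) ∧ ¬(T ∧ T)
  [12] T ∧ ¬(T ∧ T)
  [13] ¬(T ∧ T)
  [14] ¬T ∨ ¬T
  [15] ¬T
  [16] F

Term B:
  start: ¬F ∧ ((((T ∧ F) ∧ (F ∨ T)) ∨ F) ∧ ¬(¬F ∧ F))
  [1] T ∧ ((((T ∧ F) ∧ (F ∨ T)) ∨ F) ∧ ¬(¬F ∧ F))
  [2] (((T ∧ F) ∧ (F ∨ T)) ∨ F) ∧ ¬(¬F ∧ F)
  [3] ((T ∧ F) ∧ (F ∨ T)) ∧ ¬(¬F ∧ F)
  [4] (F ∧ (F ∨ T)) ∧ ¬(¬F ∧ F)
  [5] F ∧ ¬(¬F ∧ F)
  [6] F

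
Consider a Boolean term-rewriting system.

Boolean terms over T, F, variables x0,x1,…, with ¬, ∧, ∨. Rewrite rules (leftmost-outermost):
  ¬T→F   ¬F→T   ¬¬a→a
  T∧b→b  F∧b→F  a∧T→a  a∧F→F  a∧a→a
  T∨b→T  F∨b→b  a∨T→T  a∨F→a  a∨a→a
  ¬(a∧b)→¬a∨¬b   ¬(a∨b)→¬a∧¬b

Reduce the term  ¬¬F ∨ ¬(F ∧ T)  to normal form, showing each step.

  start: ¬¬F ∨ ¬(F ∧ T)
  step 1: F ∨ ¬(F ∧ T)
  step 2: ¬(F ∧ T)
  step 3: ¬F ∨ ¬T
  step 4: T ∨ ¬T
  step 5: T

Answer: normal form = T  (in 5 steps)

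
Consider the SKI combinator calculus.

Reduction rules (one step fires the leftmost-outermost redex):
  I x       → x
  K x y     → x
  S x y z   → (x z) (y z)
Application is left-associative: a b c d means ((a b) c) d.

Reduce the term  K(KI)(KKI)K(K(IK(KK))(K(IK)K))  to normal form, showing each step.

  start: K(KI)(KKI)K(K(IK(KK))(K(IK)K))
  →1  KIK(K(IK(KK))(K(IK)K))
  →2  I(K(IK(KK))(K(IK)K))
  →3  K(IK(KK))(K(IK)K)
  →4  IK(KK)
  →5  K(KK)

Answer: normal form = K(KK)  (in 5 steps)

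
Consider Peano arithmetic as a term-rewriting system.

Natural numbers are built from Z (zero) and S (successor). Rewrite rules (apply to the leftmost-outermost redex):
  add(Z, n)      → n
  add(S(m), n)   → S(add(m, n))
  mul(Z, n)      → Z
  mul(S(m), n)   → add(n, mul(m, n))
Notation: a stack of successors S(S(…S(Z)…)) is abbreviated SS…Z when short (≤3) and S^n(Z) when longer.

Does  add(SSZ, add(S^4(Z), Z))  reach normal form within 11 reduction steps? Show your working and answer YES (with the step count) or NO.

  start: add(SSZ, add(S^4(Z), Z))
  step 1: S(add(SZ, add(S^4(Z), Z)))
  step 2: S(S(add(Z, add(S^4(Z), Z))))
  step 3: S(S(add(S^4(Z), Z)))
  step 4: S(S(S(add(SSSZ, Z))))
  step 5: S(S(S(S(add(SSZ, Z)))))
  step 6: S(S(S(S(S(add(SZ, Z))))))
  step 7: S(S(S(S(S(S(add(Z, Z)))))))
  step 8: S^6(Z)

Answer: YES — reaches normal form S^6(Z) in 8 ≤ 11 steps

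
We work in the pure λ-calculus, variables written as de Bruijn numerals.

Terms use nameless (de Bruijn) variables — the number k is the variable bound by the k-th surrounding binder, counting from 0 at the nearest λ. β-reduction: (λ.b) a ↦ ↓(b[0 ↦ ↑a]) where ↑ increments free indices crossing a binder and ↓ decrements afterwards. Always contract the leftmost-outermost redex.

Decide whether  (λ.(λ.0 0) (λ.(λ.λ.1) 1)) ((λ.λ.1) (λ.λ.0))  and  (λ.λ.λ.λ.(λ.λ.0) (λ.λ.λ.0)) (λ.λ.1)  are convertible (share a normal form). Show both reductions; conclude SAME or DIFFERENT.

Term A:
  start: (λ.(λ.0 0) (λ.(λ.λ.1) 1)) ((λ.λ.1) (λ.λ.0))
  step 1: (λ.0 0) (λ.(λ.λ.1) ((λ.λ.1) (λ.λ.0)))
  step 2: (λ.(λ.λ.1) ((λ.λ.1) (λ.λ.0))) (λ.(λ.λ.1) ((λ.λ.1) (λ.λ.0)))
  step 3: (λ.λ.1) ((λ.λ.1) (λ.λ.0))
  step 4: λ.(λ.λ.1) (λ.λ.0)
  step 5: λ.λ.λ.λ.0

Term B:
  start: (λ.λ.λ.λ.(λ.λ.0) (λ.λ.λ.0)) (λ.λ.1)
  step 1: λ.λ.λ.(λ.λ.0) (λ.λ.λ.0)
  step 2: λ.λ.λ.λ.0

Answer: SAME — A ⇓ λ.λ.λ.λ.0, B ⇓ λ.λ.λ.λ.0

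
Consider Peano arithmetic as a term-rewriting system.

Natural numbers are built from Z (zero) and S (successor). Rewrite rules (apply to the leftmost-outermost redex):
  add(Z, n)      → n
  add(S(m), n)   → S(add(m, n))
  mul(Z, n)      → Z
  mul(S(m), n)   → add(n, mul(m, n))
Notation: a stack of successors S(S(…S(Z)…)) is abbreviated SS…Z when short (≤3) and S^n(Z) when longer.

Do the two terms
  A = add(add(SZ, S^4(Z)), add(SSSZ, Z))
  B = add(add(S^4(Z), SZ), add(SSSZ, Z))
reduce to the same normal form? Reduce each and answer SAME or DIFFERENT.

Answer: SAME — A ⇓ S^8(Z), B ⇓ S^8(Z)

Working:
Term A:
  start: add(add(SZ, S^4(Z)), add(SSSZ, Z))
  step 1: add(S(add(Z, S^4(Z))), add(SSSZ, Z))
  step 2: S(add(add(Z, S^4(Z)), add(SSSZ, Z)))
  step 3: S(add(S^4(Z), add(SSSZ, Z)))
  step 4: S(S(add(SSSZ, add(SSSZ, Z))))
  step 5: S(S(S(add(SSZ, add(SSSZ, Z)))))
  step 6: S(S(S(S(add(SZ, add(SSSZ, Z))))))
  step 7: S(S(S(S(S(add(Z, add(SSSZ, Z)))))))
  step 8: S(S(S(S(S(add(SSSZ, Z))))))
  step 9: S(S(S(S(S(S(add(SSZ, Z)))))))
  step 10: S(S(S(S(S(S(S(add(SZ, Z))))))))
  step 11: S(S(S(S(S(S(S(S(add(Z, Z)))))))))
  step 12: S^8(Z)

Term B:
  start: add(add(S^4(Z), SZ), add(SSSZ, Z))
  step 1: add(S(add(SSSZ, SZ)), add(SSSZ, Z))
  step 2: S(add(add(SSSZ, SZ), add(SSSZ, Z)))
  step 3: S(add(S(add(SSZ, SZ)), add(SSSZ, Z)))
  step 4: S(S(add(add(SSZ, SZ), add(SSSZ, Z))))
  step 5: S(S(add(S(add(SZ, SZ)), add(SSSZ, Z))))
  step 6: S(S(S(add(add(SZ, SZ), add(SSSZ, Z)))))
  step 7: S(S(S(add(S(add(Z, SZ)), add(SSSZ, Z)))))
  step 8: S(S(S(S(add(add(Z, SZ), add(SSSZ, Z))))))
  step 9: S(S(S(S(add(SZ, add(SSSZ, Z))))))
  step 10: S(S(S(S(S(add(Z, add(SSSZ, Z)))))))
  step 11: S(S(S(S(S(add(SSSZ, Z))))))
  step 12: S(S(S(S(S(S(add(SSZ, Z)))))))
  step 13: S(S(S(S(S(S(S(add(SZ, Z))))))))
  step 14: S(S(S(S(S(S(S(S(add(Z, Z)))))))))
  step 15: S^8(Z)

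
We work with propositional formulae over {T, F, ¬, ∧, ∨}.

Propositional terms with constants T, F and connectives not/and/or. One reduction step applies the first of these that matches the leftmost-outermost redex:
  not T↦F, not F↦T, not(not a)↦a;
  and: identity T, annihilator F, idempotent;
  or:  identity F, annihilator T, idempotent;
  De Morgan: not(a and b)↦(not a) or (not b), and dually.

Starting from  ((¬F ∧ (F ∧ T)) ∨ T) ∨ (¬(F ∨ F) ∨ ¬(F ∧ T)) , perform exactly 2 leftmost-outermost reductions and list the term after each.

  start: ((¬F ∧ (F ∧ T)) ∨ T) ∨ (¬(F ∨ F) ∨ ¬(F ∧ T))
  [1] T ∨ (¬(F ∨ F) ∨ ¬(F ∧ T))
  [2] T

Answer: after 2 steps: T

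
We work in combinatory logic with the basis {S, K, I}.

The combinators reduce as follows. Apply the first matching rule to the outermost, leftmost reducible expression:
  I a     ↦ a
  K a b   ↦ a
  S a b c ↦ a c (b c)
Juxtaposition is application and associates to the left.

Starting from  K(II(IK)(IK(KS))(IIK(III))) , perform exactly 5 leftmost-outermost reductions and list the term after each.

  start: K(II(IK)(IK(KS))(IIK(III)))
  →1  K(I(IK)(IK(KS))(IIK(III)))
  →2  K(IK(IK(KS))(IIK(III)))
  →3  K(K(IK(KS))(IIK(III)))
  →4  K(IK(KS))
  →5  K(K(KS))

Answer: after 5 steps: K(K(KS))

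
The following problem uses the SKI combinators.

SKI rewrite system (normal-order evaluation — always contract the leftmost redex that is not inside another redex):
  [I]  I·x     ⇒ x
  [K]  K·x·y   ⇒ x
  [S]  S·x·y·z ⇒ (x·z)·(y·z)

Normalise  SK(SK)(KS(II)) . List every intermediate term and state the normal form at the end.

  start: SK(SK)(KS(II))
  [1] K(KS(II))(SK(KS(II)))
  [2] KS(II)
  [3] S

Answer: normal form = S  (in 3 steps)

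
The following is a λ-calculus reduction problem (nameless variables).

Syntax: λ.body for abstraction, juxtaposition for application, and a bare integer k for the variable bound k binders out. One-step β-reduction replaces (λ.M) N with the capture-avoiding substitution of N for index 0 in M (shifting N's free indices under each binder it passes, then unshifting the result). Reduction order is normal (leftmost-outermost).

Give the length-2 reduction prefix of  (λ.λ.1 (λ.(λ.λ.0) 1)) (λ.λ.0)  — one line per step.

Answer: after 2 steps: λ.λ.0

Reduction:
  start: (λ.λ.1 (λ.(λ.λ.0) 1)) (λ.λ.0)
  step 1: λ.(λ.λ.0) (λ.(λ.λ.0) 1)
  step 2: λ.λ.0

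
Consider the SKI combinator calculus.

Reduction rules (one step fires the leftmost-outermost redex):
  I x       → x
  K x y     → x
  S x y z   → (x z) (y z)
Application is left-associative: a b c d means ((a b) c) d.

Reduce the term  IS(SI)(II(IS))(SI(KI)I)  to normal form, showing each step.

Answer: normal form = SI(SI)  (in 23 steps)

Derivation:
  start: IS(SI)(II(IS))(SI(KI)I)
  [1] S(SI)(II(IS))(SI(KI)I)
  [2] SI(SI(KI)I)(II(IS)(SI(KI)I))
  [3] I(II(IS)(SI(KI)I))(SI(KI)I(II(IS)(SI(KI)I)))
  [4] II(IS)(SI(KI)I)(SI(KI)I(II(IS)(SI(KI)I)))
  [5] I(IS)(SI(KI)I)(SI(KI)I(II(IS)(SI(KI)I)))
  [6] IS(SI(KI)I)(SI(KI)I(II(IS)(SI(KI)I)))
  [7] S(SI(KI)I)(SI(KI)I(II(IS)(SI(KI)I)))
  [8] S(II(KII))(SI(KI)I(II(IS)(SI(KI)I)))
  [9] S(I(KII))(SI(KI)I(II(IS)(SI(KI)I)))
  [10] S(KII)(SI(KI)I(II(IS)(SI(KI)I)))
  [11] SI(SI(KI)I(II(IS)(SI(KI)I)))
  [12] SI(II(KII)(II(IS)(SI(KI)I)))
  [13] SI(I(KII)(II(IS)(SI(KI)I)))
  [14] SI(KII(II(IS)(SI(KI)I)))
  [15] SI(I(II(IS)(SI(KI)I)))
  [16] SI(II(IS)(SI(KI)I))
  [17] SI(I(IS)(SI(KI)I))
  [18] SI(IS(SI(KI)I))
  [19] SI(S(SI(KI)I))
  [20] SI(S(II(KII)))
  [21] SI(S(I(KII)))
  [22] SI(S(KII))
  [23] SI(SI)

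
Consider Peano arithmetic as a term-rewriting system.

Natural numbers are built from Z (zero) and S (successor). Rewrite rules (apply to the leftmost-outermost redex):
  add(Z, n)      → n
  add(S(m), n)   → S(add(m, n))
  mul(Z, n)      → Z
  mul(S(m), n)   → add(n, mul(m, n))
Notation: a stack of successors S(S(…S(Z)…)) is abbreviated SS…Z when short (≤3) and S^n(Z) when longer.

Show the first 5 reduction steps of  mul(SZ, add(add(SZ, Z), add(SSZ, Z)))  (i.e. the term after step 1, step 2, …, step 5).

  start: mul(SZ, add(add(SZ, Z), add(SSZ, Z)))
  [1] add(add(add(SZ, Z), add(SSZ, Z)), mul(Z, add(add(SZ, Z), add(SSZ, Z))))
  [2] add(add(S(add(Z, Z)), add(SSZ, Z)), mul(Z, add(add(SZ, Z), add(SSZ, Z))))
  [3] add(S(add(add(Z, Z), add(SSZ, Z))), mul(Z, add(add(SZ, Z), add(SSZ, Z))))
  [4] S(add(add(add(Z, Z), add(SSZ, Z)), mul(Z, add(add(SZ, Z), add(SSZ, Z)))))
  [5] S(add(add(Z, add(SSZ, Z)), mul(Z, add(add(SZ, Z), add(SSZ, Z)))))

Answer: after 5 steps: S(add(add(Z, add(SSZ, Z)), mul(Z, add(add(SZ, Z), add(SSZ, Z)))))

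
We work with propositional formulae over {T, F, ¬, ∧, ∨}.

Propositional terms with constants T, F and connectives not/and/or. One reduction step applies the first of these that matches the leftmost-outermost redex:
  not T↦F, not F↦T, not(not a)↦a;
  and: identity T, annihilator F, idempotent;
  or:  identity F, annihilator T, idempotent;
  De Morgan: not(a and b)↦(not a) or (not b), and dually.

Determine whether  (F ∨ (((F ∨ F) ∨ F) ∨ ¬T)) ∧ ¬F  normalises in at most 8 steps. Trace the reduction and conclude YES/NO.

Answer: YES — reaches normal form F in 6 ≤ 8 steps

Working:
  start: (F ∨ (((F ∨ F) ∨ F) ∨ ¬T)) ∧ ¬F
  [1] (((F ∨ F) ∨ F) ∨ ¬T) ∧ ¬F
  [2] ((F ∨ F) ∨ ¬T) ∧ ¬F
  [3] (F ∨ ¬T) ∧ ¬F
  [4] ¬T ∧ ¬F
  [5] F ∧ ¬F
  [6] F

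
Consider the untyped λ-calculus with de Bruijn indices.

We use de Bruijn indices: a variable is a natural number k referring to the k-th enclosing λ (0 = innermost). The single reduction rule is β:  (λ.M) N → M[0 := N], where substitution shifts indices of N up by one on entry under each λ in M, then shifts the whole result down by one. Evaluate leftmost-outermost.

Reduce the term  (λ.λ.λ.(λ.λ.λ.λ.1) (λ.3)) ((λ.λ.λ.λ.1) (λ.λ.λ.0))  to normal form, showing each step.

  start: (λ.λ.λ.(λ.λ.λ.λ.1) (λ.3)) ((λ.λ.λ.λ.1) (λ.λ.λ.0))
  step 1: λ.λ.(λ.λ.λ.λ.1) (λ.(λ.λ.λ.λ.1) (λ.λ.λ.0))
  step 2: λ.λ.λ.λ.λ.1

Answer: normal form = λ.λ.λ.λ.λ.1  (in 2 steps)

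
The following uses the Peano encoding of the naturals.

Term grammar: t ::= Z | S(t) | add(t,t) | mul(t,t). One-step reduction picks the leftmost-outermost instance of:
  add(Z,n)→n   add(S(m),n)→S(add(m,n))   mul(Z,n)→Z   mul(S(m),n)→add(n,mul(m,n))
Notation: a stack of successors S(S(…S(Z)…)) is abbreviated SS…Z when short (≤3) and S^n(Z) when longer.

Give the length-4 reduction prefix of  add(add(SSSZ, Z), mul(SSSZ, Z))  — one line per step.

Answer: after 4 steps: S(S(add(add(SZ, Z), mul(SSSZ, Z))))

Derivation:
  start: add(add(SSSZ, Z), mul(SSSZ, Z))
  →1  add(S(add(SSZ, Z)), mul(SSSZ, Z))
  →2  S(add(add(SSZ, Z), mul(SSSZ, Z)))
  →3  S(add(S(add(SZ, Z)), mul(SSSZ, Z)))
  →4  S(S(add(add(SZ, Z), mul(SSSZ, Z))))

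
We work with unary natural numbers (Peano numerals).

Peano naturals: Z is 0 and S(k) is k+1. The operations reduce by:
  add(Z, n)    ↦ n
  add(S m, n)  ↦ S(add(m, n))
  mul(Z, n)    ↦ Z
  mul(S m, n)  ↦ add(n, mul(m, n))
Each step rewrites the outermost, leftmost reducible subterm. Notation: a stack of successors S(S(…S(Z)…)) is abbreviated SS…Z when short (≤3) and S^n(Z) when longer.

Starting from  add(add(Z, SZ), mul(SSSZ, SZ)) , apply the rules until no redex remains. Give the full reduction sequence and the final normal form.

  start: add(add(Z, SZ), mul(SSSZ, SZ))
  step 1: add(SZ, mul(SSSZ, SZ))
  step 2: S(add(Z, mul(SSSZ, SZ)))
  step 3: S(mul(SSSZ, SZ))
  step 4: S(add(SZ, mul(SSZ, SZ)))
  step 5: S(S(add(Z, mul(SSZ, SZ))))
  step 6: S(S(mul(SSZ, SZ)))
  step 7: S(S(add(SZ, mul(SZ, SZ))))
  step 8: S(S(S(add(Z, mul(SZ, SZ)))))
  step 9: S(S(S(mul(SZ, SZ))))
  step 10: S(S(S(add(SZ, mul(Z, SZ)))))
  step 11: S(S(S(S(add(Z, mul(Z, SZ))))))
  step 12: S(S(S(S(mul(Z, SZ)))))
  step 13: S^4(Z)

Answer: normal form = S^4(Z)  (in 13 steps)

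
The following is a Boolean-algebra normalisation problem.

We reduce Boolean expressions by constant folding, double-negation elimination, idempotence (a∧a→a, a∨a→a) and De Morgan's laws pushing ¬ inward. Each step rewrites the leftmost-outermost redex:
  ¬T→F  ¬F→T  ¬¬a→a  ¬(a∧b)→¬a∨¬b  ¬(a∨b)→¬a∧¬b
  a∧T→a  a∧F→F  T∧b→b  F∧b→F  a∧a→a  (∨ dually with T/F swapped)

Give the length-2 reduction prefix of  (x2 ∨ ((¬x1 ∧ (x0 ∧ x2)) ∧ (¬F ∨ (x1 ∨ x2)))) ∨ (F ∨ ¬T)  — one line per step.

  start: (x2 ∨ ((¬x1 ∧ (x0 ∧ x2)) ∧ (¬F ∨ (x1 ∨ x2)))) ∨ (F ∨ ¬T)
  step 1: (x2 ∨ ((¬x1 ∧ (x0 ∧ x2)) ∧ (T ∨ (x1 ∨ x2)))) ∨ (F ∨ ¬T)
  step 2: (x2 ∨ ((¬x1 ∧ (x0 ∧ x2)) ∧ T)) ∨ (F ∨ ¬T)

Answer: after 2 steps: (x2 ∨ ((¬x1 ∧ (x0 ∧ x2)) ∧ T)) ∨ (F ∨ ¬T)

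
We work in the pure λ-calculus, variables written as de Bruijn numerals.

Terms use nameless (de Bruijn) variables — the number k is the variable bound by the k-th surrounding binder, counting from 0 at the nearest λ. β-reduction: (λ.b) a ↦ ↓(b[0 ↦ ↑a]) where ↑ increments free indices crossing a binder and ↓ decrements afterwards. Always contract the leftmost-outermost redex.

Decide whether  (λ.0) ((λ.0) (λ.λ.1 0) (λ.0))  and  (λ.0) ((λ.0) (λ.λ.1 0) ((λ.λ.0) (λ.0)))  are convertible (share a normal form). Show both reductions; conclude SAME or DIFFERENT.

Term A:
  start: (λ.0) ((λ.0) (λ.λ.1 0) (λ.0))
  →1  (λ.0) (λ.λ.1 0) (λ.0)
  →2  (λ.λ.1 0) (λ.0)
  →3  λ.(λ.0) 0
  →4  λ.0

Term B:
  start: (λ.0) ((λ.0) (λ.λ.1 0) ((λ.λ.0) (λ.0)))
  →1  (λ.0) (λ.λ.1 0) ((λ.λ.0) (λ.0))
  →2  (λ.λ.1 0) ((λ.λ.0) (λ.0))
  →3  λ.(λ.λ.0) (λ.0) 0
  →4  λ.(λ.0) 0
  →5  λ.0

Answer: SAME — A ⇓ λ.0, B ⇓ λ.0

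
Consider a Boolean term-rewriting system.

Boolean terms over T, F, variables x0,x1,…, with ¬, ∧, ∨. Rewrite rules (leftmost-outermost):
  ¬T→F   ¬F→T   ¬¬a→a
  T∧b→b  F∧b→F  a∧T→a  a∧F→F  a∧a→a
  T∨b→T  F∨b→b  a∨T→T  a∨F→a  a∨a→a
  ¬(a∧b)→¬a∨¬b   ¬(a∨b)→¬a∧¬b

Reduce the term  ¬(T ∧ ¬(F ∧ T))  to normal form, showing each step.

  start: ¬(T ∧ ¬(F ∧ T))
  →1  ¬T ∨ ¬¬(F ∧ T)
  →2  F ∨ ¬¬(F ∧ T)
  →3  ¬¬(F ∧ T)
  →4  F ∧ T
  →5  F

Answer: normal form = F  (in 5 steps)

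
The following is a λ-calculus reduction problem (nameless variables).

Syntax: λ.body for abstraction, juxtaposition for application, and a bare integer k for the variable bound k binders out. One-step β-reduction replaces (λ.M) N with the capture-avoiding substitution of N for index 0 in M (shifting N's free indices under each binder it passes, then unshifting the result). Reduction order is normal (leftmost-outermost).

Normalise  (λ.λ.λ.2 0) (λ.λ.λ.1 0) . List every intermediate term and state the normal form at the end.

Answer: normal form = λ.λ.λ.λ.1 0  (in 2 steps)

Derivation:
  start: (λ.λ.λ.2 0) (λ.λ.λ.1 0)
  step 1: λ.λ.(λ.λ.λ.1 0) 0
  step 2: λ.λ.λ.λ.1 0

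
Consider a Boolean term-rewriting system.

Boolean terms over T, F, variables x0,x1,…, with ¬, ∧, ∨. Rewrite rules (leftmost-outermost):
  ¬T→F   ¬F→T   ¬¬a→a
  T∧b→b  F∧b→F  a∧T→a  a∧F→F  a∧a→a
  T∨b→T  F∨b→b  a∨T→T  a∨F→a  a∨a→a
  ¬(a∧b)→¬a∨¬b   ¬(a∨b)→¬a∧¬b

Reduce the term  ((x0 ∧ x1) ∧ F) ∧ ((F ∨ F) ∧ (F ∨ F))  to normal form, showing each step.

  start: ((x0 ∧ x1) ∧ F) ∧ ((F ∨ F) ∧ (F ∨ F))
  [1] F ∧ ((F ∨ F) ∧ (F ∨ F))
  [2] F

Answer: normal form = F  (in 2 steps)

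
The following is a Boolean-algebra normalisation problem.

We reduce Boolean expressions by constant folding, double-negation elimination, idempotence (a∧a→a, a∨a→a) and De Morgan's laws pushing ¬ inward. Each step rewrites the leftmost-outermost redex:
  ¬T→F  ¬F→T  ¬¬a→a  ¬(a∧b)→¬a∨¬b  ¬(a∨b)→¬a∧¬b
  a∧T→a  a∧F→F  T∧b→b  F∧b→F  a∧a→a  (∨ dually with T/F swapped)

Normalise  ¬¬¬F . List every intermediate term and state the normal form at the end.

Answer: normal form = T  (in 2 steps)

Working:
  start: ¬¬¬F
  →1  ¬F
  →2  T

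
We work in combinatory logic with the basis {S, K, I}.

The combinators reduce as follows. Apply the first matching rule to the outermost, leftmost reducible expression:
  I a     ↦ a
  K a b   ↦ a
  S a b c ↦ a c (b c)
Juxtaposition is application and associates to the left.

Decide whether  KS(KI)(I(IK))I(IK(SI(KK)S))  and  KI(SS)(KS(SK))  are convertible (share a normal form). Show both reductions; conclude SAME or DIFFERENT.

Term A:
  start: KS(KI)(I(IK))I(IK(SI(KK)S))
  →1  S(I(IK))I(IK(SI(KK)S))
  →2  I(IK)(IK(SI(KK)S))(I(IK(SI(KK)S)))
  →3  IK(IK(SI(KK)S))(I(IK(SI(KK)S)))
  →4  K(IK(SI(KK)S))(I(IK(SI(KK)S)))
  →5  IK(SI(KK)S)
  →6  K(SI(KK)S)
  →7  K(IS(KKS))
  →8  K(S(KKS))
  →9  K(SK)

Term B:
  start: KI(SS)(KS(SK))
  →1  I(KS(SK))
  →2  KS(SK)
  →3  S

Answer: DIFFERENT — A ⇓ K(SK), B ⇓ S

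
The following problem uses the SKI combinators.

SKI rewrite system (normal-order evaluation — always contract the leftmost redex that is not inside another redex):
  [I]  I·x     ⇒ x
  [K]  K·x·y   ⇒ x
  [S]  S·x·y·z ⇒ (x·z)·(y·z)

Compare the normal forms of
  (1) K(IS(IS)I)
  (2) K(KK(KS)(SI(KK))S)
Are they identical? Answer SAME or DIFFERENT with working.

Answer: DIFFERENT — A ⇓ K(SSI), B ⇓ K(SI(KK))

Derivation:
Term A:
  start: K(IS(IS)I)
  [1] K(S(IS)I)
  [2] K(SSI)

Term B:
  start: K(KK(KS)(SI(KK))S)
  [1] K(K(SI(KK))S)
  [2] K(SI(KK))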